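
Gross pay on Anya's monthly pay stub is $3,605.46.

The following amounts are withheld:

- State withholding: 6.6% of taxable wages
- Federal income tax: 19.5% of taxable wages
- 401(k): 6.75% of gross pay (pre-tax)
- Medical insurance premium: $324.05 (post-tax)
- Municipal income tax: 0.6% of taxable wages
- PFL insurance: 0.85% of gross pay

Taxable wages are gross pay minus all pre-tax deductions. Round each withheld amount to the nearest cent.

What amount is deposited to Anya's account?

401(k): $3,605.46 × 0.0675 = $243.37
Taxable wages = $3,605.46 − $243.37 = $3,362.09
Federal income tax: $3,362.09 × 0.195 = $655.61
Municipal income tax: $3,362.09 × 0.006 = $20.17
State withholding: $3,362.09 × 0.066 = $221.90
PFL insurance: $3,605.46 × 0.0085 = $30.65
Medical insurance premium: $324.05
Total deductions = $243.37 + $655.61 + $20.17 + $221.90 + $30.65 + $324.05 = $1,495.75
Net pay = $3,605.46 − $1,495.75 = $2,109.71

$2,109.71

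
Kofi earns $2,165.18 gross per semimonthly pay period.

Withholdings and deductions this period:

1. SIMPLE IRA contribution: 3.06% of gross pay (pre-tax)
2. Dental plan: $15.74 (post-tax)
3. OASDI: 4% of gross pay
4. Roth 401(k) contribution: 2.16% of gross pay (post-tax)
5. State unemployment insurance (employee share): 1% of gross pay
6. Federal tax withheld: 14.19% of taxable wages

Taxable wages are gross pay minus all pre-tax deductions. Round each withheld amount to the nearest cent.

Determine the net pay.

$1,630.32

SIMPLE IRA contribution: $2,165.18 × 0.0306 = $66.25
Taxable wages = $2,165.18 − $66.25 = $2,098.93
Federal tax withheld: $2,098.93 × 0.1419 = $297.84
State unemployment insurance (employee share): $2,165.18 × 0.01 = $21.65
OASDI: $2,165.18 × 0.04 = $86.61
Roth 401(k) contribution: $2,165.18 × 0.0216 = $46.77
Dental plan: $15.74
Total deductions = $66.25 + $297.84 + $21.65 + $86.61 + $46.77 + $15.74 = $534.86
Net pay = $2,165.18 − $534.86 = $1,630.32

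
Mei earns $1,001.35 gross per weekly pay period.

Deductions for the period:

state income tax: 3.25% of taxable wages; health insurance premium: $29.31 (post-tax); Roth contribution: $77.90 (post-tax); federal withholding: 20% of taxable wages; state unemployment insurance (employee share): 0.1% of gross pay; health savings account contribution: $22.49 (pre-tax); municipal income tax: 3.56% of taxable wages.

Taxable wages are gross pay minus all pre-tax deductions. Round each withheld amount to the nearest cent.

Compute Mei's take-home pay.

$608.22

Health savings account contribution: $22.49
Taxable wages = $1,001.35 − $22.49 = $978.86
Federal withholding: $978.86 × 0.2 = $195.77
State income tax: $978.86 × 0.0325 = $31.81
Municipal income tax: $978.86 × 0.0356 = $34.85
State unemployment insurance (employee share): $1,001.35 × 0.001 = $1.00
Health insurance premium: $29.31
Roth contribution: $77.90
Total deductions = $22.49 + $195.77 + $31.81 + $34.85 + $1.00 + $29.31 + $77.90 = $393.13
Net pay = $1,001.35 − $393.13 = $608.22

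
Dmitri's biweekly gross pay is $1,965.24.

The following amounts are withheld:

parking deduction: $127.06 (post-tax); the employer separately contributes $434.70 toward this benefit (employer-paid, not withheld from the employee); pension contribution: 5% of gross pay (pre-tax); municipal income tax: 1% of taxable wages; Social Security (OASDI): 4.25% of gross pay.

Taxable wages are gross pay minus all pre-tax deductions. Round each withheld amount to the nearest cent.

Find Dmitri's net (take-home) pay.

$1,637.73

Pension contribution: $1,965.24 × 0.05 = $98.26
Taxable wages = $1,965.24 − $98.26 = $1,866.98
Municipal income tax: $1,866.98 × 0.01 = $18.67
Social Security (OASDI): $1,965.24 × 0.0425 = $83.52
Parking deduction: $127.06
(Employer's $434.70 toward parking deduction is not withheld from the employee.)
Total deductions = $98.26 + $18.67 + $83.52 + $127.06 = $327.51
Net pay = $1,965.24 − $327.51 = $1,637.73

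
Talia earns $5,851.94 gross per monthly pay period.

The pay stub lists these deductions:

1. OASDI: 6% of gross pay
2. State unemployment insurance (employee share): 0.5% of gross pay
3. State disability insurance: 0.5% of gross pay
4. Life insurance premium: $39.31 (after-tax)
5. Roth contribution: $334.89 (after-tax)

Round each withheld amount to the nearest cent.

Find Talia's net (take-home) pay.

State unemployment insurance (employee share): $5,851.94 × 0.005 = $29.26
OASDI: $5,851.94 × 0.06 = $351.12
State disability insurance: $5,851.94 × 0.005 = $29.26
Life insurance premium: $39.31
Roth contribution: $334.89
Total deductions = $29.26 + $351.12 + $29.26 + $39.31 + $334.89 = $783.84
Net pay = $5,851.94 − $783.84 = $5,068.10

$5,068.10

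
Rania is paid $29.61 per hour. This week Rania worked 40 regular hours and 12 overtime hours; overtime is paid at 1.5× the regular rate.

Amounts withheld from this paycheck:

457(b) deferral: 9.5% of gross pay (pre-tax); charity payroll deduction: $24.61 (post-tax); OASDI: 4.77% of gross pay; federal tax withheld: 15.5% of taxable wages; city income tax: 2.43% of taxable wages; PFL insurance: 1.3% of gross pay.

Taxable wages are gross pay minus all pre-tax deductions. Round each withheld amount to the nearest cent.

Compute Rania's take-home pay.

Regular pay: 40 × $29.61 = $1,184.40
Overtime pay: 12 × $29.61 × 1.5 = $532.98
Gross pay = $1,184.40 + $532.98 = $1,717.38
457(b) deferral: $1,717.38 × 0.095 = $163.15
Taxable wages = $1,717.38 − $163.15 = $1,554.23
Federal tax withheld: $1,554.23 × 0.155 = $240.91
City income tax: $1,554.23 × 0.0243 = $37.77
OASDI: $1,717.38 × 0.0477 = $81.92
PFL insurance: $1,717.38 × 0.013 = $22.33
Charity payroll deduction: $24.61
Total deductions = $163.15 + $240.91 + $37.77 + $81.92 + $22.33 + $24.61 = $570.69
Net pay = $1,717.38 − $570.69 = $1,146.69

$1,146.69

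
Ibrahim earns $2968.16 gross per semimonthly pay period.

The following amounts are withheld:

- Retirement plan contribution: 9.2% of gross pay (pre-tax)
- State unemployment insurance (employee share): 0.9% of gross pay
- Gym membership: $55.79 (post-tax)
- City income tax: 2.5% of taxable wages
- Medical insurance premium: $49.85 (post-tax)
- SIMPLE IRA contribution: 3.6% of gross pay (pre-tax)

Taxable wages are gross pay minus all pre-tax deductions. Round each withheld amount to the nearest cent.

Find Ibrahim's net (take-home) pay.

SIMPLE IRA contribution: $2968.16 × 0.036 = $106.85
Retirement plan contribution: $2968.16 × 0.092 = $273.07
Pre-tax total = $106.85 + $273.07 = $379.92
Taxable wages = $2968.16 − $379.92 = $2588.24
City income tax: $2588.24 × 0.025 = $64.71
State unemployment insurance (employee share): $2968.16 × 0.009 = $26.71
Medical insurance premium: $49.85
Gym membership: $55.79
Total deductions = $106.85 + $273.07 + $64.71 + $26.71 + $49.85 + $55.79 = $576.98
Net pay = $2968.16 − $576.98 = $2391.18

$2391.18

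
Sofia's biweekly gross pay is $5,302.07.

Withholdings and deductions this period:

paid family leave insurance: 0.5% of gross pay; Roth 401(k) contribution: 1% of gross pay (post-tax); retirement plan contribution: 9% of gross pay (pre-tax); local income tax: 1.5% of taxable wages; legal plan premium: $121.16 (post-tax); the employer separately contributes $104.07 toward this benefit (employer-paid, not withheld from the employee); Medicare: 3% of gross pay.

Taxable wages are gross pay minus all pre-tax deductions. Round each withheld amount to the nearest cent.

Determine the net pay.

Retirement plan contribution: $5,302.07 × 0.09 = $477.19
Taxable wages = $5,302.07 − $477.19 = $4,824.88
Local income tax: $4,824.88 × 0.015 = $72.37
Paid family leave insurance: $5,302.07 × 0.005 = $26.51
Medicare: $5,302.07 × 0.03 = $159.06
Roth 401(k) contribution: $5,302.07 × 0.01 = $53.02
Legal plan premium: $121.16
(Employer's $104.07 toward legal plan premium is not withheld from the employee.)
Total deductions = $477.19 + $72.37 + $26.51 + $159.06 + $53.02 + $121.16 = $909.31
Net pay = $5,302.07 − $909.31 = $4,392.76

$4,392.76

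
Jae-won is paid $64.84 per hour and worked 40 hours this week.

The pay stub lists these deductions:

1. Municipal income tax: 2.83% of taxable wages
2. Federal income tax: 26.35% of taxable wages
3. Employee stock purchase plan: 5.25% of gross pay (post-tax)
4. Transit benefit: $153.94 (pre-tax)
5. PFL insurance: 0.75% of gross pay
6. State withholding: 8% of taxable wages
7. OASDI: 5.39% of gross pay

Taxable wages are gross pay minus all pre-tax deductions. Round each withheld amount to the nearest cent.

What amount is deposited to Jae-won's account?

$1237.19

Gross pay: 40 × $64.84 = $2593.60
Transit benefit: $153.94
Taxable wages = $2593.60 − $153.94 = $2439.66
Federal income tax: $2439.66 × 0.2635 = $642.85
State withholding: $2439.66 × 0.08 = $195.17
Municipal income tax: $2439.66 × 0.0283 = $69.04
OASDI: $2593.60 × 0.0539 = $139.80
PFL insurance: $2593.60 × 0.0075 = $19.45
Employee stock purchase plan: $2593.60 × 0.0525 = $136.16
Total deductions = $153.94 + $642.85 + $195.17 + $69.04 + $139.80 + $19.45 + $136.16 = $1356.41
Net pay = $2593.60 − $1356.41 = $1237.19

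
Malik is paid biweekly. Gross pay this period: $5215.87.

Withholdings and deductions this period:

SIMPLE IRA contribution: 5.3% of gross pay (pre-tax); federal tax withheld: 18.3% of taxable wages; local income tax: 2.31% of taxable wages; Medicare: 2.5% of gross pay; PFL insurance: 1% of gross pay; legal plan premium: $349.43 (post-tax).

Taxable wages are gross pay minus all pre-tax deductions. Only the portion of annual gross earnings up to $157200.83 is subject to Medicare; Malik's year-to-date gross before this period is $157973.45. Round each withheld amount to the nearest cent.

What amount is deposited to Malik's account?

$3519.82

SIMPLE IRA contribution: $5215.87 × 0.053 = $276.44
Taxable wages = $5215.87 − $276.44 = $4939.43
Local income tax: $4939.43 × 0.0231 = $114.10
Federal tax withheld: $4939.43 × 0.183 = $903.92
PFL insurance: $5215.87 × 0.01 = $52.16
Medicare: annual cap $157200.83 already reached (YTD $157973.45), so $0.00
Legal plan premium: $349.43
Total deductions = $276.44 + $114.10 + $903.92 + $52.16 + $0.00 + $349.43 = $1696.05
Net pay = $5215.87 − $1696.05 = $3519.82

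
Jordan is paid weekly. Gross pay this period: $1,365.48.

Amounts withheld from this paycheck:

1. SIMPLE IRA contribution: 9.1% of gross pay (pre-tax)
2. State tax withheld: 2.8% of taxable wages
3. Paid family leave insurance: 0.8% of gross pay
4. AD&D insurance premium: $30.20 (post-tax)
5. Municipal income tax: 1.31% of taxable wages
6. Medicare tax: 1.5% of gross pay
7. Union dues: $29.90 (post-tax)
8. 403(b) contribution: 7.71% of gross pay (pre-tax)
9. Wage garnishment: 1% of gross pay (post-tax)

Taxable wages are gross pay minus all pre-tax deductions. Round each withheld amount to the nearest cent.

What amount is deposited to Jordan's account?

$984.10

403(b) contribution: $1,365.48 × 0.0771 = $105.28
SIMPLE IRA contribution: $1,365.48 × 0.091 = $124.26
Pre-tax total = $105.28 + $124.26 = $229.54
Taxable wages = $1,365.48 − $229.54 = $1,135.94
Municipal income tax: $1,135.94 × 0.0131 = $14.88
State tax withheld: $1,135.94 × 0.028 = $31.81
Paid family leave insurance: $1,365.48 × 0.008 = $10.92
Medicare tax: $1,365.48 × 0.015 = $20.48
AD&D insurance premium: $30.20
Union dues: $29.90
Wage garnishment: $1,365.48 × 0.01 = $13.65
Total deductions = $105.28 + $124.26 + $14.88 + $31.81 + $10.92 + $20.48 + $30.20 + $29.90 + $13.65 = $381.38
Net pay = $1,365.48 − $381.38 = $984.10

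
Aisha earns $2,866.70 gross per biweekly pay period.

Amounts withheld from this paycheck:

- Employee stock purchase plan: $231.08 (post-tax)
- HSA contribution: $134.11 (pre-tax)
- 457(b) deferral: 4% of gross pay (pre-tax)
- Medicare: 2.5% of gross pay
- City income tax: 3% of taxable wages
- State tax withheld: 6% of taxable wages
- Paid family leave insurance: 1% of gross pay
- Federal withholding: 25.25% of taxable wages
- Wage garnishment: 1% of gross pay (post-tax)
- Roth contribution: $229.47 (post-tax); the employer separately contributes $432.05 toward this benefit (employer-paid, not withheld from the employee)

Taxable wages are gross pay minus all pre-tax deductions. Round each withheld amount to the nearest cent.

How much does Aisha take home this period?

HSA contribution: $134.11
457(b) deferral: $2,866.70 × 0.04 = $114.67
Pre-tax total = $134.11 + $114.67 = $248.78
Taxable wages = $2,866.70 − $248.78 = $2,617.92
State tax withheld: $2,617.92 × 0.06 = $157.08
City income tax: $2,617.92 × 0.03 = $78.54
Federal withholding: $2,617.92 × 0.2525 = $661.02
Paid family leave insurance: $2,866.70 × 0.01 = $28.67
Medicare: $2,866.70 × 0.025 = $71.67
Employee stock purchase plan: $231.08
Wage garnishment: $2,866.70 × 0.01 = $28.67
Roth contribution: $229.47
(Employer's $432.05 toward Roth contribution is not withheld from the employee.)
Total deductions = $134.11 + $114.67 + $157.08 + $78.54 + $661.02 + $28.67 + $71.67 + $231.08 + $28.67 + $229.47 = $1,734.98
Net pay = $2,866.70 − $1,734.98 = $1,131.72

$1,131.72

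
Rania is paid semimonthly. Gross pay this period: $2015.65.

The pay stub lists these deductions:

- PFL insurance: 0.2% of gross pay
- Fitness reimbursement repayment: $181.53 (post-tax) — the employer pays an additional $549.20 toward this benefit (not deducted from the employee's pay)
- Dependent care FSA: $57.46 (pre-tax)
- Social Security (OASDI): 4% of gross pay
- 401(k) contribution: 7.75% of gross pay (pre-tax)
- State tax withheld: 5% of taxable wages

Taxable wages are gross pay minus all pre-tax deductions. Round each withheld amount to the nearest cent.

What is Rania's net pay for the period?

$1445.69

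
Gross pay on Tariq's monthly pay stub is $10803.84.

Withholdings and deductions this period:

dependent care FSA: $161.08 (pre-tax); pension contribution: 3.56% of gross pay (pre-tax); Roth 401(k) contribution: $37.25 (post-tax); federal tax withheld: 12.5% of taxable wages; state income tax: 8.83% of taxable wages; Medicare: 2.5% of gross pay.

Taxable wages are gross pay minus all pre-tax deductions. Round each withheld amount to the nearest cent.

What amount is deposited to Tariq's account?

Dependent care FSA: $161.08
Pension contribution: $10803.84 × 0.0356 = $384.62
Pre-tax total = $161.08 + $384.62 = $545.70
Taxable wages = $10803.84 − $545.70 = $10258.14
State income tax: $10258.14 × 0.0883 = $905.79
Federal tax withheld: $10258.14 × 0.125 = $1282.27
Medicare: $10803.84 × 0.025 = $270.10
Roth 401(k) contribution: $37.25
Total deductions = $161.08 + $384.62 + $905.79 + $1282.27 + $270.10 + $37.25 = $3041.11
Net pay = $10803.84 − $3041.11 = $7762.73

$7762.73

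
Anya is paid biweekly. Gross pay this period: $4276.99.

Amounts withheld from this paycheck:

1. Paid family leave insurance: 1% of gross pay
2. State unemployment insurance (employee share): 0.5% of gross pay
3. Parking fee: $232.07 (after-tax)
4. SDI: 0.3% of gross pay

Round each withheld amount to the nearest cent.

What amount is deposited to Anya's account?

SDI: $4276.99 × 0.003 = $12.83
Paid family leave insurance: $4276.99 × 0.01 = $42.77
State unemployment insurance (employee share): $4276.99 × 0.005 = $21.38
Parking fee: $232.07
Total deductions = $12.83 + $42.77 + $21.38 + $232.07 = $309.05
Net pay = $4276.99 − $309.05 = $3967.94

$3967.94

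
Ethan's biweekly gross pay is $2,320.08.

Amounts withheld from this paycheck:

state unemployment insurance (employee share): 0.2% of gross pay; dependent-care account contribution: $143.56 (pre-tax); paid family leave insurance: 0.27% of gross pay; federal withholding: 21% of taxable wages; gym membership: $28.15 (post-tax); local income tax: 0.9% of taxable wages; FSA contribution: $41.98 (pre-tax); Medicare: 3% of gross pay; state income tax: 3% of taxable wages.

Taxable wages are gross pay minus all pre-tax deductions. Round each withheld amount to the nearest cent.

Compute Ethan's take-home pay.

$1,494.39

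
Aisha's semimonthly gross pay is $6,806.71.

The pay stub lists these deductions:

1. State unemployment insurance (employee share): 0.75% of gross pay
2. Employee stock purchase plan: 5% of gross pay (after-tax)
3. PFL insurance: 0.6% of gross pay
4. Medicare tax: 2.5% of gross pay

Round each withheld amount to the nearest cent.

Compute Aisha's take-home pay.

$6,204.31

Medicare tax: $6,806.71 × 0.025 = $170.17
State unemployment insurance (employee share): $6,806.71 × 0.0075 = $51.05
PFL insurance: $6,806.71 × 0.006 = $40.84
Employee stock purchase plan: $6,806.71 × 0.05 = $340.34
Total deductions = $170.17 + $51.05 + $40.84 + $340.34 = $602.40
Net pay = $6,806.71 − $602.40 = $6,204.31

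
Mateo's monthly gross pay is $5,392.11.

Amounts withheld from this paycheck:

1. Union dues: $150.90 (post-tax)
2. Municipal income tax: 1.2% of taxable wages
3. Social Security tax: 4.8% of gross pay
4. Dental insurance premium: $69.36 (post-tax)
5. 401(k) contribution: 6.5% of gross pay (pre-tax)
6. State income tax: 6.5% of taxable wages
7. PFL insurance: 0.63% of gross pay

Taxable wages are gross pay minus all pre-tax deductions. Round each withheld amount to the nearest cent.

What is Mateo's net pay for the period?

401(k) contribution: $5,392.11 × 0.065 = $350.49
Taxable wages = $5,392.11 − $350.49 = $5,041.62
State income tax: $5,041.62 × 0.065 = $327.71
Municipal income tax: $5,041.62 × 0.012 = $60.50
PFL insurance: $5,392.11 × 0.0063 = $33.97
Social Security tax: $5,392.11 × 0.048 = $258.82
Dental insurance premium: $69.36
Union dues: $150.90
Total deductions = $350.49 + $327.71 + $60.50 + $33.97 + $258.82 + $69.36 + $150.90 = $1,251.75
Net pay = $5,392.11 − $1,251.75 = $4,140.36

$4,140.36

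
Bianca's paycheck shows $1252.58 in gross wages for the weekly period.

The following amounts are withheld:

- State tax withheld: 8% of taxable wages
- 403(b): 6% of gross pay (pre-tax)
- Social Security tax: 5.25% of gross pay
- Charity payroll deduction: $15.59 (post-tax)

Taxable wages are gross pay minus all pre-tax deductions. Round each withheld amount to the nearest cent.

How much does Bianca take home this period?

$1001.89

403(b): $1252.58 × 0.06 = $75.15
Taxable wages = $1252.58 − $75.15 = $1177.43
State tax withheld: $1177.43 × 0.08 = $94.19
Social Security tax: $1252.58 × 0.0525 = $65.76
Charity payroll deduction: $15.59
Total deductions = $75.15 + $94.19 + $65.76 + $15.59 = $250.69
Net pay = $1252.58 − $250.69 = $1001.89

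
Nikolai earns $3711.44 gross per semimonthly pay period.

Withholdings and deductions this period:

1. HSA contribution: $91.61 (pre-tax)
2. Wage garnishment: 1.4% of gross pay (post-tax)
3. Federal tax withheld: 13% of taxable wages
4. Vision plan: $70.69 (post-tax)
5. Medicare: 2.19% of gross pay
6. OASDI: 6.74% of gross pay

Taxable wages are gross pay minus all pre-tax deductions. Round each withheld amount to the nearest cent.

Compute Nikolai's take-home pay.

$2695.17

HSA contribution: $91.61
Taxable wages = $3711.44 − $91.61 = $3619.83
Federal tax withheld: $3619.83 × 0.13 = $470.58
Medicare: $3711.44 × 0.0219 = $81.28
OASDI: $3711.44 × 0.0674 = $250.15
Wage garnishment: $3711.44 × 0.014 = $51.96
Vision plan: $70.69
Total deductions = $91.61 + $470.58 + $81.28 + $250.15 + $51.96 + $70.69 = $1016.27
Net pay = $3711.44 − $1016.27 = $2695.17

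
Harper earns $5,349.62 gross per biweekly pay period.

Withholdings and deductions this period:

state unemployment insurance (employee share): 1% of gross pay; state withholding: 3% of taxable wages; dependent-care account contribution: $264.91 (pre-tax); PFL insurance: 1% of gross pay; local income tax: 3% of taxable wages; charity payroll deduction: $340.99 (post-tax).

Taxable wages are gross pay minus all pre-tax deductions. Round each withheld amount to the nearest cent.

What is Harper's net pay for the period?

$4,331.64

Dependent-care account contribution: $264.91
Taxable wages = $5,349.62 − $264.91 = $5,084.71
Local income tax: $5,084.71 × 0.03 = $152.54
State withholding: $5,084.71 × 0.03 = $152.54
PFL insurance: $5,349.62 × 0.01 = $53.50
State unemployment insurance (employee share): $5,349.62 × 0.01 = $53.50
Charity payroll deduction: $340.99
Total deductions = $264.91 + $152.54 + $152.54 + $53.50 + $53.50 + $340.99 = $1,017.98
Net pay = $5,349.62 − $1,017.98 = $4,331.64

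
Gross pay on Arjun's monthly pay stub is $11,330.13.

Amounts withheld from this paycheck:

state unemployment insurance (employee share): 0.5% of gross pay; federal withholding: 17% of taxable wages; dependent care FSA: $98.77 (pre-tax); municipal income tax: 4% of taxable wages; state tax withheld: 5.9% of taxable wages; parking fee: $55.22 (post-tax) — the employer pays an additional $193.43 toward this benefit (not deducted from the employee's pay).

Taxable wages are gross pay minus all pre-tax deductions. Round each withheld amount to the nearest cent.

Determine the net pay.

Dependent care FSA: $98.77
Taxable wages = $11,330.13 − $98.77 = $11,231.36
State tax withheld: $11,231.36 × 0.059 = $662.65
Municipal income tax: $11,231.36 × 0.04 = $449.25
Federal withholding: $11,231.36 × 0.17 = $1,909.33
State unemployment insurance (employee share): $11,330.13 × 0.005 = $56.65
Parking fee: $55.22
(Employer's $193.43 toward parking fee is not withheld from the employee.)
Total deductions = $98.77 + $662.65 + $449.25 + $1,909.33 + $56.65 + $55.22 = $3,231.87
Net pay = $11,330.13 − $3,231.87 = $8,098.26

$8,098.26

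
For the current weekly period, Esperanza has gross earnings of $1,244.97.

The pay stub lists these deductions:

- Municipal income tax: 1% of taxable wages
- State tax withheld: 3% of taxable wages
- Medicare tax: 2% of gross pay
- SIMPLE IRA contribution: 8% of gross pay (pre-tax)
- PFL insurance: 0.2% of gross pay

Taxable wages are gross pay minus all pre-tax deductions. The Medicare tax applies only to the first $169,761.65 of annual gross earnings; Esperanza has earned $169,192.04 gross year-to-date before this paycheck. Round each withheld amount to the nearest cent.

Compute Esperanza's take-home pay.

$1,085.68

SIMPLE IRA contribution: $1,244.97 × 0.08 = $99.60
Taxable wages = $1,244.97 − $99.60 = $1,145.37
Municipal income tax: $1,145.37 × 0.01 = $11.45
State tax withheld: $1,145.37 × 0.03 = $34.36
Medicare tax: only $169,761.65 − $169,192.04 = $569.61 of this check is subject → $569.61 × 0.02 = $11.39
PFL insurance: $1,244.97 × 0.002 = $2.49
Total deductions = $99.60 + $11.45 + $34.36 + $11.39 + $2.49 = $159.29
Net pay = $1,244.97 − $159.29 = $1,085.68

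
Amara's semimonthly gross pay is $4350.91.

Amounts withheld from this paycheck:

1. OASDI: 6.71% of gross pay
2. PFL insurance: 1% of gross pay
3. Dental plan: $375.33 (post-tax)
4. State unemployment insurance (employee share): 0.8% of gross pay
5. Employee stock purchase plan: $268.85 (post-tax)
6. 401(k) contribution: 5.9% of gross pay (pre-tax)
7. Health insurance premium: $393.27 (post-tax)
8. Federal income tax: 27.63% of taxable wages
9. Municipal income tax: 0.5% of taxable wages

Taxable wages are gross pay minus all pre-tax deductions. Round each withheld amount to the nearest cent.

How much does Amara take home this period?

401(k) contribution: $4350.91 × 0.059 = $256.70
Taxable wages = $4350.91 − $256.70 = $4094.21
Federal income tax: $4094.21 × 0.2763 = $1131.23
Municipal income tax: $4094.21 × 0.005 = $20.47
OASDI: $4350.91 × 0.0671 = $291.95
State unemployment insurance (employee share): $4350.91 × 0.008 = $34.81
PFL insurance: $4350.91 × 0.01 = $43.51
Employee stock purchase plan: $268.85
Health insurance premium: $393.27
Dental plan: $375.33
Total deductions = $256.70 + $1131.23 + $20.47 + $291.95 + $34.81 + $43.51 + $268.85 + $393.27 + $375.33 = $2816.12
Net pay = $4350.91 − $2816.12 = $1534.79

$1534.79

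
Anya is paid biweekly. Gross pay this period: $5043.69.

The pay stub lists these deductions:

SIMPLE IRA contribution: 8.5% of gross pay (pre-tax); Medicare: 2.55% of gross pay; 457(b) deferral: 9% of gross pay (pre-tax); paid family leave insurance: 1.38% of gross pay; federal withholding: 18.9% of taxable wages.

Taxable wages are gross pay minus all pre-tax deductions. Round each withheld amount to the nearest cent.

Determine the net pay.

SIMPLE IRA contribution: $5043.69 × 0.085 = $428.71
457(b) deferral: $5043.69 × 0.09 = $453.93
Pre-tax total = $428.71 + $453.93 = $882.64
Taxable wages = $5043.69 − $882.64 = $4161.05
Federal withholding: $4161.05 × 0.189 = $786.44
Paid family leave insurance: $5043.69 × 0.0138 = $69.60
Medicare: $5043.69 × 0.0255 = $128.61
Total deductions = $428.71 + $453.93 + $786.44 + $69.60 + $128.61 = $1867.29
Net pay = $5043.69 − $1867.29 = $3176.40

$3176.40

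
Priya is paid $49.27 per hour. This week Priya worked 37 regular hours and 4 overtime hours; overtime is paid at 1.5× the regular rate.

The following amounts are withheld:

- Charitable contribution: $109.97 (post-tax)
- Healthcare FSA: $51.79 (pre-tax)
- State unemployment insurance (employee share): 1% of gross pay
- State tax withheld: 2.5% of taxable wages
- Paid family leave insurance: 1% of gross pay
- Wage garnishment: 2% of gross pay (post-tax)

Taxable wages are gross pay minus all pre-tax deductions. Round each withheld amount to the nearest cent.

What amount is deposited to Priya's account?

Regular pay: 37 × $49.27 = $1,822.99
Overtime pay: 4 × $49.27 × 1.5 = $295.62
Gross pay = $1,822.99 + $295.62 = $2,118.61
Healthcare FSA: $51.79
Taxable wages = $2,118.61 − $51.79 = $2,066.82
State tax withheld: $2,066.82 × 0.025 = $51.67
Paid family leave insurance: $2,118.61 × 0.01 = $21.19
State unemployment insurance (employee share): $2,118.61 × 0.01 = $21.19
Wage garnishment: $2,118.61 × 0.02 = $42.37
Charitable contribution: $109.97
Total deductions = $51.79 + $51.67 + $21.19 + $21.19 + $42.37 + $109.97 = $298.18
Net pay = $2,118.61 − $298.18 = $1,820.43

$1,820.43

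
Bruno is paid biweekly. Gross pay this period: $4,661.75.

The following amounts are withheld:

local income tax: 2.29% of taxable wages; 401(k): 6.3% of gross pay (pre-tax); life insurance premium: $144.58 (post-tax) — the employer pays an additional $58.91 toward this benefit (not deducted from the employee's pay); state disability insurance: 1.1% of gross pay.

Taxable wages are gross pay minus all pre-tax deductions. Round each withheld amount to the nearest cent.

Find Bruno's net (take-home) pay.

$4,072.17

401(k): $4,661.75 × 0.063 = $293.69
Taxable wages = $4,661.75 − $293.69 = $4,368.06
Local income tax: $4,368.06 × 0.0229 = $100.03
State disability insurance: $4,661.75 × 0.011 = $51.28
Life insurance premium: $144.58
(Employer's $58.91 toward life insurance premium is not withheld from the employee.)
Total deductions = $293.69 + $100.03 + $51.28 + $144.58 = $589.58
Net pay = $4,661.75 − $589.58 = $4,072.17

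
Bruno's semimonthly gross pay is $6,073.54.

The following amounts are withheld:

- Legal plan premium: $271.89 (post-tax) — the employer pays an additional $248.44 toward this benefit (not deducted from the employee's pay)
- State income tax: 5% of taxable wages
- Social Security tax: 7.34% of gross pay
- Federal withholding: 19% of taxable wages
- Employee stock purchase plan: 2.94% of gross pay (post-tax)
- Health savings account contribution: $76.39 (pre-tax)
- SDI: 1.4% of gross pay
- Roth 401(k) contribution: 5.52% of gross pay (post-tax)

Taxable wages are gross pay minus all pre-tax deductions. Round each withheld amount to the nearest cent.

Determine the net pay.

$3,241.29

Health savings account contribution: $76.39
Taxable wages = $6,073.54 − $76.39 = $5,997.15
State income tax: $5,997.15 × 0.05 = $299.86
Federal withholding: $5,997.15 × 0.19 = $1,139.46
SDI: $6,073.54 × 0.014 = $85.03
Social Security tax: $6,073.54 × 0.0734 = $445.80
Roth 401(k) contribution: $6,073.54 × 0.0552 = $335.26
Legal plan premium: $271.89
Employee stock purchase plan: $6,073.54 × 0.0294 = $178.56
(Employer's $248.44 toward legal plan premium is not withheld from the employee.)
Total deductions = $76.39 + $299.86 + $1,139.46 + $85.03 + $445.80 + $335.26 + $271.89 + $178.56 = $2,832.25
Net pay = $6,073.54 − $2,832.25 = $3,241.29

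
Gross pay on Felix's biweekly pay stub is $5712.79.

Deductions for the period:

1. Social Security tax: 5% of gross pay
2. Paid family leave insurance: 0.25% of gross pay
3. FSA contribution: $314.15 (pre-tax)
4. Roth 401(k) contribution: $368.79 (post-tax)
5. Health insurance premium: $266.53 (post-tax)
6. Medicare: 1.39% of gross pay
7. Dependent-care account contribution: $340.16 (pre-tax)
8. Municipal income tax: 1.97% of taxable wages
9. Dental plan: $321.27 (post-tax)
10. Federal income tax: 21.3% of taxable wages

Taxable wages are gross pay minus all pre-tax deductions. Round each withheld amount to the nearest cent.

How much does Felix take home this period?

Dependent-care account contribution: $340.16
FSA contribution: $314.15
Pre-tax total = $340.16 + $314.15 = $654.31
Taxable wages = $5712.79 − $654.31 = $5058.48
Municipal income tax: $5058.48 × 0.0197 = $99.65
Federal income tax: $5058.48 × 0.213 = $1077.46
Social Security tax: $5712.79 × 0.05 = $285.64
Medicare: $5712.79 × 0.0139 = $79.41
Paid family leave insurance: $5712.79 × 0.0025 = $14.28
Roth 401(k) contribution: $368.79
Health insurance premium: $266.53
Dental plan: $321.27
Total deductions = $340.16 + $314.15 + $99.65 + $1077.46 + $285.64 + $79.41 + $14.28 + $368.79 + $266.53 + $321.27 = $3167.34
Net pay = $5712.79 − $3167.34 = $2545.45

$2545.45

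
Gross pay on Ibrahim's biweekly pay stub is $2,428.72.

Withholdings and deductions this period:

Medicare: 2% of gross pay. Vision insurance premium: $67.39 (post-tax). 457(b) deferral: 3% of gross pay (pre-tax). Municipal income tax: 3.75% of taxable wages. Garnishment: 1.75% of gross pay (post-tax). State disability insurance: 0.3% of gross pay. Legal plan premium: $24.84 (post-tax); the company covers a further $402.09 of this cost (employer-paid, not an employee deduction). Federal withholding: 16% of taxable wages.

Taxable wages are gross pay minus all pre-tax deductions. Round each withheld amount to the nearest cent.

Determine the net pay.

$1,699.99

457(b) deferral: $2,428.72 × 0.03 = $72.86
Taxable wages = $2,428.72 − $72.86 = $2,355.86
Federal withholding: $2,355.86 × 0.16 = $376.94
Municipal income tax: $2,355.86 × 0.0375 = $88.34
State disability insurance: $2,428.72 × 0.003 = $7.29
Medicare: $2,428.72 × 0.02 = $48.57
Garnishment: $2,428.72 × 0.0175 = $42.50
Vision insurance premium: $67.39
Legal plan premium: $24.84
(Employer's $402.09 toward legal plan premium is not withheld from the employee.)
Total deductions = $72.86 + $376.94 + $88.34 + $7.29 + $48.57 + $42.50 + $67.39 + $24.84 = $728.73
Net pay = $2,428.72 − $728.73 = $1,699.99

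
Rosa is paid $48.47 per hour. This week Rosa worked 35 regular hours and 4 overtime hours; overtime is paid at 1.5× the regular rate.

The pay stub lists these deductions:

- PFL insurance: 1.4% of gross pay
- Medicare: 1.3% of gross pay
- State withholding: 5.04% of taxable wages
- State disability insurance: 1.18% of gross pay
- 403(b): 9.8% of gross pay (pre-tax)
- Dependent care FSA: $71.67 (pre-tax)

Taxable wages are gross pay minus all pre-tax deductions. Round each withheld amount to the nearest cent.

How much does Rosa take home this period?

Regular pay: 35 × $48.47 = $1,696.45
Overtime pay: 4 × $48.47 × 1.5 = $290.82
Gross pay = $1,696.45 + $290.82 = $1,987.27
403(b): $1,987.27 × 0.098 = $194.75
Dependent care FSA: $71.67
Pre-tax total = $194.75 + $71.67 = $266.42
Taxable wages = $1,987.27 − $266.42 = $1,720.85
State withholding: $1,720.85 × 0.0504 = $86.73
Medicare: $1,987.27 × 0.013 = $25.83
PFL insurance: $1,987.27 × 0.014 = $27.82
State disability insurance: $1,987.27 × 0.0118 = $23.45
Total deductions = $194.75 + $71.67 + $86.73 + $25.83 + $27.82 + $23.45 = $430.25
Net pay = $1,987.27 − $430.25 = $1,557.02

$1,557.02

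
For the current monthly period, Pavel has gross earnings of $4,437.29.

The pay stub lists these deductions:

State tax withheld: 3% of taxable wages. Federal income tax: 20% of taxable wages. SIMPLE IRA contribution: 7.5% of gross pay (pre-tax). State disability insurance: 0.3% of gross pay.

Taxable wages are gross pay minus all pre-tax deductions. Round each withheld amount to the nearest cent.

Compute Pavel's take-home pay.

SIMPLE IRA contribution: $4,437.29 × 0.075 = $332.80
Taxable wages = $4,437.29 − $332.80 = $4,104.49
Federal income tax: $4,104.49 × 0.2 = $820.90
State tax withheld: $4,104.49 × 0.03 = $123.13
State disability insurance: $4,437.29 × 0.003 = $13.31
Total deductions = $332.80 + $820.90 + $123.13 + $13.31 = $1,290.14
Net pay = $4,437.29 − $1,290.14 = $3,147.15

$3,147.15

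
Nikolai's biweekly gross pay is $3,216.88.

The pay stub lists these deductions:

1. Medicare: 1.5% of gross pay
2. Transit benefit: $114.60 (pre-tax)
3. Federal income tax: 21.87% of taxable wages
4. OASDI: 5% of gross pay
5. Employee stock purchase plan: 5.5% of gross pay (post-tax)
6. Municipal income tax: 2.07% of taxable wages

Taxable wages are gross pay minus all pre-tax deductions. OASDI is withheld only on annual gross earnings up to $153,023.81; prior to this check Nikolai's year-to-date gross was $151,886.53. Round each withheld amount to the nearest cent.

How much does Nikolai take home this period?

$2,077.55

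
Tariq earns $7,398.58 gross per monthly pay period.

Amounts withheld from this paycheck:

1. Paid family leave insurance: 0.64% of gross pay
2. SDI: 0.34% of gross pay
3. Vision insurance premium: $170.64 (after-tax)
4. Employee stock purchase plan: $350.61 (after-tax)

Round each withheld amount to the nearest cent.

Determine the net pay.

$6,804.82

Paid family leave insurance: $7,398.58 × 0.0064 = $47.35
SDI: $7,398.58 × 0.0034 = $25.16
Employee stock purchase plan: $350.61
Vision insurance premium: $170.64
Total deductions = $47.35 + $25.16 + $350.61 + $170.64 = $593.76
Net pay = $7,398.58 − $593.76 = $6,804.82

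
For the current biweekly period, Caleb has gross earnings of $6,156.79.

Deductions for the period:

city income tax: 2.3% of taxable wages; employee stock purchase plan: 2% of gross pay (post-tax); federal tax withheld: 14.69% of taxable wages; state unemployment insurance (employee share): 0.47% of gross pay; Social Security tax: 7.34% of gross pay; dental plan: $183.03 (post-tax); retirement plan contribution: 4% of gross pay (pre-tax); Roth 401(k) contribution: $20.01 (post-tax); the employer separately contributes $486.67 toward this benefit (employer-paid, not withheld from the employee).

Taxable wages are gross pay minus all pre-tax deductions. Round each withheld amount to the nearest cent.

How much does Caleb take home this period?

$4,099.29

Retirement plan contribution: $6,156.79 × 0.04 = $246.27
Taxable wages = $6,156.79 − $246.27 = $5,910.52
Federal tax withheld: $5,910.52 × 0.1469 = $868.26
City income tax: $5,910.52 × 0.023 = $135.94
Social Security tax: $6,156.79 × 0.0734 = $451.91
State unemployment insurance (employee share): $6,156.79 × 0.0047 = $28.94
Roth 401(k) contribution: $20.01
Employee stock purchase plan: $6,156.79 × 0.02 = $123.14
Dental plan: $183.03
(Employer's $486.67 toward Roth 401(k) contribution is not withheld from the employee.)
Total deductions = $246.27 + $868.26 + $135.94 + $451.91 + $28.94 + $20.01 + $123.14 + $183.03 = $2,057.50
Net pay = $6,156.79 − $2,057.50 = $4,099.29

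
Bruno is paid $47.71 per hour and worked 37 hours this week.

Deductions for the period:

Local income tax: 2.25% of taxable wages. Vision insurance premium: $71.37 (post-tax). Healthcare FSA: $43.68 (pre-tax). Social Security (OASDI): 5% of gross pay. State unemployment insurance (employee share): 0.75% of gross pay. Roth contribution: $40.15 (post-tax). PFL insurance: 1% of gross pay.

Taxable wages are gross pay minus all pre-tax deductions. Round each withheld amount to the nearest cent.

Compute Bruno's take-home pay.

$1,452.18

Gross pay: 37 × $47.71 = $1,765.27
Healthcare FSA: $43.68
Taxable wages = $1,765.27 − $43.68 = $1,721.59
Local income tax: $1,721.59 × 0.0225 = $38.74
Social Security (OASDI): $1,765.27 × 0.05 = $88.26
PFL insurance: $1,765.27 × 0.01 = $17.65
State unemployment insurance (employee share): $1,765.27 × 0.0075 = $13.24
Roth contribution: $40.15
Vision insurance premium: $71.37
Total deductions = $43.68 + $38.74 + $88.26 + $17.65 + $13.24 + $40.15 + $71.37 = $313.09
Net pay = $1,765.27 − $313.09 = $1,452.18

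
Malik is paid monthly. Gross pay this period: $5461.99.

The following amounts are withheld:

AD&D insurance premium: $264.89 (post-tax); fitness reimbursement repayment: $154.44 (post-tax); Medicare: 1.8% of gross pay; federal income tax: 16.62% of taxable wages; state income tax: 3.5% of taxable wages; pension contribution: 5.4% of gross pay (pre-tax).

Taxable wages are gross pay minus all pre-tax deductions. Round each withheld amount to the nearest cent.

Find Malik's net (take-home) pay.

Pension contribution: $5461.99 × 0.054 = $294.95
Taxable wages = $5461.99 − $294.95 = $5167.04
Federal income tax: $5167.04 × 0.1662 = $858.76
State income tax: $5167.04 × 0.035 = $180.85
Medicare: $5461.99 × 0.018 = $98.32
Fitness reimbursement repayment: $154.44
AD&D insurance premium: $264.89
Total deductions = $294.95 + $858.76 + $180.85 + $98.32 + $154.44 + $264.89 = $1852.21
Net pay = $5461.99 − $1852.21 = $3609.78

$3609.78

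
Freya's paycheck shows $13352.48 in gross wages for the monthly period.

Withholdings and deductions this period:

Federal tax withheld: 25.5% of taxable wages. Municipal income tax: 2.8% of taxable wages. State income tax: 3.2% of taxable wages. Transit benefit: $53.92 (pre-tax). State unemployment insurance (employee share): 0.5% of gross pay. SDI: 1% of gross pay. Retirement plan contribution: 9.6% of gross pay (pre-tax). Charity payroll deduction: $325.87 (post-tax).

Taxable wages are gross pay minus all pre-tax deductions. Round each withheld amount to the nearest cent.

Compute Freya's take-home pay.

Retirement plan contribution: $13352.48 × 0.096 = $1281.84
Transit benefit: $53.92
Pre-tax total = $1281.84 + $53.92 = $1335.76
Taxable wages = $13352.48 − $1335.76 = $12016.72
Municipal income tax: $12016.72 × 0.028 = $336.47
Federal tax withheld: $12016.72 × 0.255 = $3064.26
State income tax: $12016.72 × 0.032 = $384.54
SDI: $13352.48 × 0.01 = $133.52
State unemployment insurance (employee share): $13352.48 × 0.005 = $66.76
Charity payroll deduction: $325.87
Total deductions = $1281.84 + $53.92 + $336.47 + $3064.26 + $384.54 + $133.52 + $66.76 + $325.87 = $5647.18
Net pay = $13352.48 − $5647.18 = $7705.30

$7705.30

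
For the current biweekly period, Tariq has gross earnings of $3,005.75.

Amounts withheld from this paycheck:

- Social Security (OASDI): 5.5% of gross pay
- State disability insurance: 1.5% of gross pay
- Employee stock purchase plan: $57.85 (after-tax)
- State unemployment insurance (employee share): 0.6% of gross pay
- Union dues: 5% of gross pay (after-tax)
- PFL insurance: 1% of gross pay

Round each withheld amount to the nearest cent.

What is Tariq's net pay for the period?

Social Security (OASDI): $3,005.75 × 0.055 = $165.32
PFL insurance: $3,005.75 × 0.01 = $30.06
State disability insurance: $3,005.75 × 0.015 = $45.09
State unemployment insurance (employee share): $3,005.75 × 0.006 = $18.03
Union dues: $3,005.75 × 0.05 = $150.29
Employee stock purchase plan: $57.85
Total deductions = $165.32 + $30.06 + $45.09 + $18.03 + $150.29 + $57.85 = $466.64
Net pay = $3,005.75 − $466.64 = $2,539.11

$2,539.11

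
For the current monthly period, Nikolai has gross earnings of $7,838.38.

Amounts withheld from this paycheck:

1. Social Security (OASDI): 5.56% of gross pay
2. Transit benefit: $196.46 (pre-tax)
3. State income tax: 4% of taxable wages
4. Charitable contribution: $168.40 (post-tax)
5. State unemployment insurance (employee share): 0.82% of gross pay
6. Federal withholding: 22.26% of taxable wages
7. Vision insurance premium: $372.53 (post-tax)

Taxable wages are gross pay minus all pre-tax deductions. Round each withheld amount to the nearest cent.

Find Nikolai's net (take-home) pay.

$4,594.14

Transit benefit: $196.46
Taxable wages = $7,838.38 − $196.46 = $7,641.92
State income tax: $7,641.92 × 0.04 = $305.68
Federal withholding: $7,641.92 × 0.2226 = $1,701.09
State unemployment insurance (employee share): $7,838.38 × 0.0082 = $64.27
Social Security (OASDI): $7,838.38 × 0.0556 = $435.81
Charitable contribution: $168.40
Vision insurance premium: $372.53
Total deductions = $196.46 + $305.68 + $1,701.09 + $64.27 + $435.81 + $168.40 + $372.53 = $3,244.24
Net pay = $7,838.38 − $3,244.24 = $4,594.14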